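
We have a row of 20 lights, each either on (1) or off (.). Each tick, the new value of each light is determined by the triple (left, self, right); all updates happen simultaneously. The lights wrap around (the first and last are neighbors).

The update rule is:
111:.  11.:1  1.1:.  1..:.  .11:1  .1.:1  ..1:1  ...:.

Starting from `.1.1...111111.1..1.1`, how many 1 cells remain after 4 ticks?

tick 1: .1.1..11....1.1.11.1
tick 2: .1.1.111...11.1.11.1
tick 3: .1.1.1.1..111.1.11.1
tick 4: .1.1.1.1.11.1.1.11.1
count of 1: 11

11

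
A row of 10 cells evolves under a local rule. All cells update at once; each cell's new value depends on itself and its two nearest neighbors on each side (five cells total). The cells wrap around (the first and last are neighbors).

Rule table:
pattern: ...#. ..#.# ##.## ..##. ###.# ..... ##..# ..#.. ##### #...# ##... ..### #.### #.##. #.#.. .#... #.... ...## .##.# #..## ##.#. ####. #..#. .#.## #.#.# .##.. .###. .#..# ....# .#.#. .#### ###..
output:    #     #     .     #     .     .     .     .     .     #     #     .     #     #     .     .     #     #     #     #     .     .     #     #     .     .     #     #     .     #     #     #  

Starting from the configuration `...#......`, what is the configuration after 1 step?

..#..#....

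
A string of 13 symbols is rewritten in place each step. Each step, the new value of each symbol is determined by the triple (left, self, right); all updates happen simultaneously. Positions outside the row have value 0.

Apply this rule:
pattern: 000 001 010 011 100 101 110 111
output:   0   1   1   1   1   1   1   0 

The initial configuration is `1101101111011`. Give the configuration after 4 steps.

1110111111001

1111111001111
1000001111001
1100011001111
1110111111001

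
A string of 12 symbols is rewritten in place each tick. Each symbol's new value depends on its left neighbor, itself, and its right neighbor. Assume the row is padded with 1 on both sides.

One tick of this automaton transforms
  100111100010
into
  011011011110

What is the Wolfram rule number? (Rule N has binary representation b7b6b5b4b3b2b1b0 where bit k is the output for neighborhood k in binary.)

151

position 4: 111 → 1  (bit 7 = 1)
position 0: 110 → 0  (bit 6 = 0)
position 11: 101 → 0  (bit 5 = 0)
position 1: 100 → 1  (bit 4 = 1)
position 3: 011 → 0  (bit 3 = 0)
position 10: 010 → 1  (bit 2 = 1)
position 2: 001 → 1  (bit 1 = 1)
position 8: 000 → 1  (bit 0 = 1)
bits b7..b0 = 10010111 = 151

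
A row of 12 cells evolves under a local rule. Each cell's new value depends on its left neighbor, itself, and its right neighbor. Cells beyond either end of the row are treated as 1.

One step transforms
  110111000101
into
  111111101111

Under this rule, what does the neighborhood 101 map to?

1

At position 2 the neighborhood is 101; the next row has 1 there.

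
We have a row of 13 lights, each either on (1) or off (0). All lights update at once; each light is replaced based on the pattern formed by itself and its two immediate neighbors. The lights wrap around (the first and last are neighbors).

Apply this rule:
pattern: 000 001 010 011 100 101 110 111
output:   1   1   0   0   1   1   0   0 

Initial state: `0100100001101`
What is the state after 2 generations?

1011011110010
0100100001101

0100100001101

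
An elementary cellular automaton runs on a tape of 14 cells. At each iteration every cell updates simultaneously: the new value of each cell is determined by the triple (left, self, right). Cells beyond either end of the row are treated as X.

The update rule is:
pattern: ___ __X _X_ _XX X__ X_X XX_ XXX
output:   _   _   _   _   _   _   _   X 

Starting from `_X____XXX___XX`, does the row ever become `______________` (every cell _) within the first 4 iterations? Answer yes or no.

_______X_____X
______________
all cells are _ at iteration 2

yes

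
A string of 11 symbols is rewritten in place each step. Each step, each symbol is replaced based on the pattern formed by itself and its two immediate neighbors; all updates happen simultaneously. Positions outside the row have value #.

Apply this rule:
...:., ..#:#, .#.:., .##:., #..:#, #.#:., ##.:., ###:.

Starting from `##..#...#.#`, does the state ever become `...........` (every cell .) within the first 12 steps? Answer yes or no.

step 1: ..##.#.#...
step 2: ##......#.#
step 3: ..#....#...
step 4: ##.#..#.#.#
step 5: ....##.....
step 6: #..#..#...#
step 7: .##.##.#.#.
step 8: ...........
all cells are . at step 8

yes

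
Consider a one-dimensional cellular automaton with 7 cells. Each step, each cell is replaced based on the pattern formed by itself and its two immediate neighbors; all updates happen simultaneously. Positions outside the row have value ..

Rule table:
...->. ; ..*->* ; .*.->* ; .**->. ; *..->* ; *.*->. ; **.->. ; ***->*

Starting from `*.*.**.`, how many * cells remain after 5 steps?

1

step 1: *.*...*
step 2: *.**.**
step 3: *......
step 4: **.....
step 5: ..*....
count of *: 1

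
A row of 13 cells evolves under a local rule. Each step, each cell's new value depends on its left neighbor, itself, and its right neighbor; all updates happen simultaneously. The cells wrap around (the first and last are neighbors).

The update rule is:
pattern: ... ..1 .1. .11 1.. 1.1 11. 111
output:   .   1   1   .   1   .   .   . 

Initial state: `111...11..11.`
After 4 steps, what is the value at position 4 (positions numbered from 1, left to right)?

step 1: ...1.1..11...
step 2: ..11.111..1..
step 3: .1......1111.
step 4: 111....1....1
position 4 holds .

.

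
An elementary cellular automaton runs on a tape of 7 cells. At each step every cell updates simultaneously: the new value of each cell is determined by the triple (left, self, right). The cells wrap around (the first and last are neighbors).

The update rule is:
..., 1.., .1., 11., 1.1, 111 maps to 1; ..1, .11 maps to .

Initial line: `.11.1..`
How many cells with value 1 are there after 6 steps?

5

..11111
1..1111
11..111
111..11
1111..1
11111..
count of 1: 5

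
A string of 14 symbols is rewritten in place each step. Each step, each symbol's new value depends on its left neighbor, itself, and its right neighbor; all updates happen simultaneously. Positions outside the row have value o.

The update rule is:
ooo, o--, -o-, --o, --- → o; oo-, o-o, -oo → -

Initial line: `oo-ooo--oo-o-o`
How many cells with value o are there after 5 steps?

step 1: o---o-oo---o--
step 2: -oooo---oooooo
step 3: --oo-ooo-ooooo
step 4: oo----o---oooo
step 5: o-oooooooo-ooo
count of o: 12

12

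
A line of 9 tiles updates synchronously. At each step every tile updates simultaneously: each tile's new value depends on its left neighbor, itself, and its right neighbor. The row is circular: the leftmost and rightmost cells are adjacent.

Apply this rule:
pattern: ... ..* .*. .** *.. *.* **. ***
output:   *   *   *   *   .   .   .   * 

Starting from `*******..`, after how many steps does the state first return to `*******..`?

step 1: ******..*
step 2: *****..**
step 3: ****..***
step 4: ***..****
step 5: **..*****
step 6: *..******
step 7: ..*******
step 8: .*******.
step 9: *******..

9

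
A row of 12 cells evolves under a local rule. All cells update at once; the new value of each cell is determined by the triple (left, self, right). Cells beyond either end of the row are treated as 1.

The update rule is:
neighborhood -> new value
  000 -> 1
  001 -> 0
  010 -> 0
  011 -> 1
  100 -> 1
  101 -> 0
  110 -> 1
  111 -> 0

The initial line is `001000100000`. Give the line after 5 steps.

100110011110
110111010010
010101001000
000000100110
111110010110

111110010110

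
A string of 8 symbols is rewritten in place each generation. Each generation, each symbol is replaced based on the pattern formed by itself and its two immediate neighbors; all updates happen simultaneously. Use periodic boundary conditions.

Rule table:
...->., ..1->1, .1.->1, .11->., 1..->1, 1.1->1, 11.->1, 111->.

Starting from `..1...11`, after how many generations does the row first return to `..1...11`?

generation 1: 1111.1.1
generation 2: ...1111.
generation 3: ..1...11

3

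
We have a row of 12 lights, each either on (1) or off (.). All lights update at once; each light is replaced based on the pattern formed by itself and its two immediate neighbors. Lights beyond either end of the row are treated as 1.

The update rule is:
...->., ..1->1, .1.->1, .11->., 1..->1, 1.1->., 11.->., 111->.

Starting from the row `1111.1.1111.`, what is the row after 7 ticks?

.....1......
1...111....1
.1.1...1..1.
.1.11.11111.
.1..........
.11........1
...1......1.

...1......1.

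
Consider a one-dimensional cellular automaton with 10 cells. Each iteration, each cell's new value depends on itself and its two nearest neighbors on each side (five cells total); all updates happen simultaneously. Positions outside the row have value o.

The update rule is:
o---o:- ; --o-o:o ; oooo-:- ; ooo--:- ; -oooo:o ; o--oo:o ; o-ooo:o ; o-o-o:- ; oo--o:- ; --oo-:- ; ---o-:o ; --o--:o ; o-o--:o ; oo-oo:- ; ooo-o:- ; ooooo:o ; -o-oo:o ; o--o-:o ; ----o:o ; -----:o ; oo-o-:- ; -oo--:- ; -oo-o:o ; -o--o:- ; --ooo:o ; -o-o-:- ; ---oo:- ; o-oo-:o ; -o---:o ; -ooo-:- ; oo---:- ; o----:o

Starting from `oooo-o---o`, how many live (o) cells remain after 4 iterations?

iteration 1: oo---oo--o
iteration 2: --------oo
iteration 3: -oooooo-oo
iteration 4: -oooo---oo
count of o: 6

6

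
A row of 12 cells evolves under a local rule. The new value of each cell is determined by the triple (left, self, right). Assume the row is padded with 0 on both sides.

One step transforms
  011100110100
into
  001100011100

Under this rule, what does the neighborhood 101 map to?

1

At position 8 the neighborhood is 101; the next row has 1 there.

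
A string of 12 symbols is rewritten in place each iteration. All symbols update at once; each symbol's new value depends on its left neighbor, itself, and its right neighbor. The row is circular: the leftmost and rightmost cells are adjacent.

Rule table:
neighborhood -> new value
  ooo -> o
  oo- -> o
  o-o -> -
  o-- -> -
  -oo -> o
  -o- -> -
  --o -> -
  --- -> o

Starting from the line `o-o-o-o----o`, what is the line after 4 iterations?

o-ooooo-oo-o

o-------oo-o
o-ooooo-oo-o
o-ooooo-oo-o  (fixed point — unchanged through iteration 4)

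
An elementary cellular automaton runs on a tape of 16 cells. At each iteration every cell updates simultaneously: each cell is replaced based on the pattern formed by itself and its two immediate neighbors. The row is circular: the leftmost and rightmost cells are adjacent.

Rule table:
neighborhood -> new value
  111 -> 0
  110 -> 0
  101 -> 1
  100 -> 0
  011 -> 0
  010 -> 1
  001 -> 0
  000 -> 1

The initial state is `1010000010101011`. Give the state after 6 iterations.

1111111110000011

0110111011111100
0001000100000001
0101010101111101
1111111110000011
0000000000111000
1111111110000011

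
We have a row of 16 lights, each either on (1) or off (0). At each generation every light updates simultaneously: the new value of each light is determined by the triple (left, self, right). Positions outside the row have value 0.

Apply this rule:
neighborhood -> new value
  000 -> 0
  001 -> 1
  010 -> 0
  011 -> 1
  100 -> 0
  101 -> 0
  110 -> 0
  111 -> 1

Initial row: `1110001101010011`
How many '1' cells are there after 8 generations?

2

1100011000000110
1000110000001100
0001100000011000
0011000000110000
0110000001100000
1100000011000000
1000000110000000
0000001100000000
count of 1: 2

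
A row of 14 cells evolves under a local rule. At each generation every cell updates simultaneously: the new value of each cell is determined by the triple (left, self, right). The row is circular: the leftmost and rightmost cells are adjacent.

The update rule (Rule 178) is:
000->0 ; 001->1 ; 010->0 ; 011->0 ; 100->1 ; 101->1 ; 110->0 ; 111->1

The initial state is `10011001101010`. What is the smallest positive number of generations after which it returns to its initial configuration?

2

01100110010101
10011001101010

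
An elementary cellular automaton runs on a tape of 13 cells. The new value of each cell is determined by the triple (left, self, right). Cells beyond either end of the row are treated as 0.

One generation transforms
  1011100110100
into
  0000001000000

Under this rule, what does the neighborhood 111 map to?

0

At position 3 the neighborhood is 111; the next row has 0 there.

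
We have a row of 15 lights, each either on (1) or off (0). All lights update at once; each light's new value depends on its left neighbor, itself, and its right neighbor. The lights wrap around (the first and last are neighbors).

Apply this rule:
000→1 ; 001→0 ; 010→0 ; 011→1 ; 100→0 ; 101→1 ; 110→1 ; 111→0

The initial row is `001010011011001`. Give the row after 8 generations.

010000101100100

000100011111000
110001010001011
010100100100110
001000000000110
100011111110110
001010000011111
000100111010001
010000101100100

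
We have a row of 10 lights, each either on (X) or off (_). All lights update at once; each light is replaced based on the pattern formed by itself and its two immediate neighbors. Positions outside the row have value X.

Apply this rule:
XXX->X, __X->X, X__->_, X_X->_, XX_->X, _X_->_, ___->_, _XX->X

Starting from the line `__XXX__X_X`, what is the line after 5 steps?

_XXXX_X__X
_XXXX___XX
_XXXX__XXX
_XXXX_XXXX
_XXXX_XXXX

_XXXX_XXXX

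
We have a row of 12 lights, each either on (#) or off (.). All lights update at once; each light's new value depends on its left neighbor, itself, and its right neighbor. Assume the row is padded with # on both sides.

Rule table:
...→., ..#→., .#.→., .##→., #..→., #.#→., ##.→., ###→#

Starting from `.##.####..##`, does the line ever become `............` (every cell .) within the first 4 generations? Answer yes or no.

yes

.....##....#
............
all cells are . at generation 2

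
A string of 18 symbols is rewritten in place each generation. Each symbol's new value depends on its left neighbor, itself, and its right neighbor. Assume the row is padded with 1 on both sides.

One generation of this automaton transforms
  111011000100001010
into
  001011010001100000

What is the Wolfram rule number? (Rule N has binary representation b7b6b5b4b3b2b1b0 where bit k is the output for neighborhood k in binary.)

position 0: 111 → 0  (bit 7 = 0)
position 2: 110 → 1  (bit 6 = 1)
position 3: 101 → 0  (bit 5 = 0)
position 6: 100 → 0  (bit 4 = 0)
position 4: 011 → 1  (bit 3 = 1)
position 9: 010 → 0  (bit 2 = 0)
position 8: 001 → 0  (bit 1 = 0)
position 7: 000 → 1  (bit 0 = 1)
bits b7..b0 = 01001001 = 73

73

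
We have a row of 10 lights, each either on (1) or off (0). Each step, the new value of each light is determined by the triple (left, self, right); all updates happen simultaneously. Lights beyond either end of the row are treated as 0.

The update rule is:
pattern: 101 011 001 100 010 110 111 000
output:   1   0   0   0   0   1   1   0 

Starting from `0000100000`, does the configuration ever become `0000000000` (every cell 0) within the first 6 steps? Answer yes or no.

yes

step 1: 0000000000
all cells are 0 at step 1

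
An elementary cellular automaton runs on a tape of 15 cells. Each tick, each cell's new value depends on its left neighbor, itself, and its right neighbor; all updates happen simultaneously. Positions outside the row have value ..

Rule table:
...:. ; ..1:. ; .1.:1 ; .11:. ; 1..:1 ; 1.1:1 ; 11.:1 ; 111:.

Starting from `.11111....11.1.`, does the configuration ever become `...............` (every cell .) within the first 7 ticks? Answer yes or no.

.....11....1111
......11......1
.......11.....1
........11....1
.........11...1
..........11..1
...........11.1
tick 7 is ...........11.1, still not uniform .

no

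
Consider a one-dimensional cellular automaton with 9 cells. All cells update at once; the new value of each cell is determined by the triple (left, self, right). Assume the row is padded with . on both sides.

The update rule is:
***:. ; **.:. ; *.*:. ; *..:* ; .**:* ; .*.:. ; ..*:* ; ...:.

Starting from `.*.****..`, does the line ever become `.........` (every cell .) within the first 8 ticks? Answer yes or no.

no

tick 1: *..*...*.
tick 2: .**.*.*.*
tick 3: **.......
tick 4: *.*......
tick 5: ...*.....
tick 6: ..*.*....
tick 7: .*...*...
tick 8: *.*.*.*..
tick 8 is *.*.*.*.., still not uniform .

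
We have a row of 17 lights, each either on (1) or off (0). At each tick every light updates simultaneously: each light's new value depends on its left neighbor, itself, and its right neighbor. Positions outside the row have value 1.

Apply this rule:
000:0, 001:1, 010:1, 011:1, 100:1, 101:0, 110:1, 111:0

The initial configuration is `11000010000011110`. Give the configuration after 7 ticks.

tick 1: 01100111000110010
tick 2: 01111101101111110
tick 3: 01000101101000010
tick 4: 01101101101100110
tick 5: 01101101101111110
tick 6: 01101101101000010
tick 7: 01101101101100110

01101101101100110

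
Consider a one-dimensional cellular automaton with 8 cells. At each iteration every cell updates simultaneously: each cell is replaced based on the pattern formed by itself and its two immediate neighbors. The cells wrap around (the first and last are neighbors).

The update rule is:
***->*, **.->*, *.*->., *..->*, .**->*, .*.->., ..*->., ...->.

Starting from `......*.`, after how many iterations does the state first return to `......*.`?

iteration 1: .......*
iteration 2: *.......
iteration 3: .*......
iteration 4: ..*.....
iteration 5: ...*....
iteration 6: ....*...
iteration 7: .....*..
iteration 8: ......*.

8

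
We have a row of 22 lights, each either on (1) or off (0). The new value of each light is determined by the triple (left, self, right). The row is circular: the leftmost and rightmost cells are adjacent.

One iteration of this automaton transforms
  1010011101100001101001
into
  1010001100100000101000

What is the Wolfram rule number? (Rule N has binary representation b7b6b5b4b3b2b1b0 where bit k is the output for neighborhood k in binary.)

196

position 6: 111 → 1  (bit 7 = 1)
position 0: 110 → 1  (bit 6 = 1)
position 1: 101 → 0  (bit 5 = 0)
position 3: 100 → 0  (bit 4 = 0)
position 5: 011 → 0  (bit 3 = 0)
position 2: 010 → 1  (bit 2 = 1)
position 4: 001 → 0  (bit 1 = 0)
position 12: 000 → 0  (bit 0 = 0)
bits b7..b0 = 11000100 = 196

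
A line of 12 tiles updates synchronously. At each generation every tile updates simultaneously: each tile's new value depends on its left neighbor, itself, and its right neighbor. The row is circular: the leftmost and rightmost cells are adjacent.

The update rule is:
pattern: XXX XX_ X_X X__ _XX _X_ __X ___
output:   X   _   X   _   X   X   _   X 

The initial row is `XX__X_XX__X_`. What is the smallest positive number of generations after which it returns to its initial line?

6

X___XXX___XX
__X_XX__X_XX
__XXX___XXX_
X_XX__X_XX__
XXX___XXX___
XX__X_XX__X_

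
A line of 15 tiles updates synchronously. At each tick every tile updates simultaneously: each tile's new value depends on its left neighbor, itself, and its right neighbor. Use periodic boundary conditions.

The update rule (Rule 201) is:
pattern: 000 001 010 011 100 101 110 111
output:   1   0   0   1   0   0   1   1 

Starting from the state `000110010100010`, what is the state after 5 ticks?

110110111101000

110110000001000
110110111100010
110110111101000
110110111100010  (repeats tick 2; period 2)
tick 5: 110110111101000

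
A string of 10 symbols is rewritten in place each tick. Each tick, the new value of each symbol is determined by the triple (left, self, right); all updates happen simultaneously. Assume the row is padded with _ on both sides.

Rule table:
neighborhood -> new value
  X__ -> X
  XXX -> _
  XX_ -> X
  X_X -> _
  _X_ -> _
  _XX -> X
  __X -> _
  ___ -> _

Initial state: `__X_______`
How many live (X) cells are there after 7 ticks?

1

___X______
____X_____
_____X____
______X___
_______X__
________X_
_________X
count of X: 1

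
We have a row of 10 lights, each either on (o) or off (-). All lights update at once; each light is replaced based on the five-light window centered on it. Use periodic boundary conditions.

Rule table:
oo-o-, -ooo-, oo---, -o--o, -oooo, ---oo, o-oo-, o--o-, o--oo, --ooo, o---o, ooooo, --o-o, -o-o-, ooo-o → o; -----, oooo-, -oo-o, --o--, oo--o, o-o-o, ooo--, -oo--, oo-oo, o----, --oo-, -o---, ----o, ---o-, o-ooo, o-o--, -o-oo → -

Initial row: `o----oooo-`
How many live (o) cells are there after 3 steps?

7

----ooo-oo
o--oooo-o-
-oooo-oo-o
count of o: 7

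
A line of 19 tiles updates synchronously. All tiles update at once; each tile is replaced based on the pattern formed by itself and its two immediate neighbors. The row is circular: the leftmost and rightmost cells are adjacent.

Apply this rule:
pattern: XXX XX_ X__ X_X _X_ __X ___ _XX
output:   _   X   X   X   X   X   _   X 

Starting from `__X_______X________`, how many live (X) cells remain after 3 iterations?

14

iteration 1: _XXX_____XXX_______
iteration 2: XX_XX___XX_XX______
iteration 3: XXXXXX_XXXXXXX____X
count of X: 14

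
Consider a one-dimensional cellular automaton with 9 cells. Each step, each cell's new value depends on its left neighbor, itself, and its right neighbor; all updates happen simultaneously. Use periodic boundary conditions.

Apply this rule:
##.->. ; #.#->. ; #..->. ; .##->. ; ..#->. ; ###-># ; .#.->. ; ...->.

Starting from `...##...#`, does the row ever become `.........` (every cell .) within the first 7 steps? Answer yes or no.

yes

.........
all cells are . at step 1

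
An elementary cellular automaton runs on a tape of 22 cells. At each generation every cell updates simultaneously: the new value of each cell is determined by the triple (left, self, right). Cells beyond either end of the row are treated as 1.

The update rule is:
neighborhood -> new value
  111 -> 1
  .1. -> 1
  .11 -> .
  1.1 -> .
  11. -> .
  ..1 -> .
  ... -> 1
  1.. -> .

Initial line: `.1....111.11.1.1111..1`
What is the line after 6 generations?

.1.11..1.....1..11....
.1.....1.111.1.....11.
.1.111.1..1..1.111....
.1..1..1..1..1..1..11.
.1..1..1..1..1..1.....
.1..1..1..1..1..1.111.

.1..1..1..1..1..1.111.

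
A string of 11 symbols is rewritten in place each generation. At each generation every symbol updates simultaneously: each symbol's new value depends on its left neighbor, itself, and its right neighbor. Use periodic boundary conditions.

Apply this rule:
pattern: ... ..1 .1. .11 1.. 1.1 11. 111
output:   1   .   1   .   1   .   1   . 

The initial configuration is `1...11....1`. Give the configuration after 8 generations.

..11...11..

generation 1: 111..1111..
generation 2: ..11....11.
generation 3: 1..1111..11
generation 4: 11....11...
generation 5: .1111..111.
generation 6: ....11...11
generation 7: 111..111..1
generation 8: ..11...11..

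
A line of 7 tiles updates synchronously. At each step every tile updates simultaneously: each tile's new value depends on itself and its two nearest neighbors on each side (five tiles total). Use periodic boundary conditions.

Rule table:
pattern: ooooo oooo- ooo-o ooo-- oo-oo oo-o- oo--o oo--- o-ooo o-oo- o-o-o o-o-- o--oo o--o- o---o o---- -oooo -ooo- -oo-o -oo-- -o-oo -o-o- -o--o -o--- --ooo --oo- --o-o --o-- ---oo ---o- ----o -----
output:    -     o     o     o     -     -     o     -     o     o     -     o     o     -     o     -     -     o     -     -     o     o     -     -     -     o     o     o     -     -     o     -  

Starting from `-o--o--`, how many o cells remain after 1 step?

3

-o--o-o
count of o: 3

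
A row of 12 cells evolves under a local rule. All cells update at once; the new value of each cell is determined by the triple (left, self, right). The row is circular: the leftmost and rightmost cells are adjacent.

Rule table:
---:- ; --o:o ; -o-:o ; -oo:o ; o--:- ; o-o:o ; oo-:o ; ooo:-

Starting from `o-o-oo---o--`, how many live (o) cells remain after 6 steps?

9

step 1: oooooo--oo-o
step 2: -----o-ooooo
step 3: ----oooo---o
step 4: ---oo--o--oo
step 5: --ooo-oo-ooo
step 6: -oo-oooooo-o
count of o: 9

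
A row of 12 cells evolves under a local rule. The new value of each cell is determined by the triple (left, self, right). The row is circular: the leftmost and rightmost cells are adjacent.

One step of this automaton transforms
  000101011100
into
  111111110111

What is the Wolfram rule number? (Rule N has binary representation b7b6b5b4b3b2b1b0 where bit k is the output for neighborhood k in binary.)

127

position 8: 111 → 0  (bit 7 = 0)
position 9: 110 → 1  (bit 6 = 1)
position 4: 101 → 1  (bit 5 = 1)
position 10: 100 → 1  (bit 4 = 1)
position 7: 011 → 1  (bit 3 = 1)
position 3: 010 → 1  (bit 2 = 1)
position 2: 001 → 1  (bit 1 = 1)
position 0: 000 → 1  (bit 0 = 1)
bits b7..b0 = 01111111 = 127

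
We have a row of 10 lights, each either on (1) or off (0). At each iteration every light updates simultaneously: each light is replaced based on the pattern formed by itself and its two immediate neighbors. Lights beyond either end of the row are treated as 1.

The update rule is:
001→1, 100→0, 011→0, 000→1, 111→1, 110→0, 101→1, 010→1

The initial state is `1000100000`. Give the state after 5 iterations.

0011101111
0101010111
1111111011
1111110101
1111101110

1111101110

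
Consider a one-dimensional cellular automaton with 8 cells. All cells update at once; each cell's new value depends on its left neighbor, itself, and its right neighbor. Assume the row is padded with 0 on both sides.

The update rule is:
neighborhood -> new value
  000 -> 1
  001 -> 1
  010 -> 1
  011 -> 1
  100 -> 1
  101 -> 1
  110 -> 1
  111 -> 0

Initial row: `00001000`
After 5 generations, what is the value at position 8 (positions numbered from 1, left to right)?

1

generation 1: 11111111
generation 2: 10000001
generation 3: 11111111  (repeats generation 1; period 2)
generation 5: 11111111
position 8 holds 1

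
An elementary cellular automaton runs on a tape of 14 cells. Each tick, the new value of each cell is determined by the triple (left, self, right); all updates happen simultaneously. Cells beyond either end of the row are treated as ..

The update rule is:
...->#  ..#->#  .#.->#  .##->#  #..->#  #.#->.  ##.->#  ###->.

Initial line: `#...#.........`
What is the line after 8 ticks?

tick 1: ##############
tick 2: #............#
tick 3: ##############  (repeats tick 1; period 2)
tick 8: #............#

#............#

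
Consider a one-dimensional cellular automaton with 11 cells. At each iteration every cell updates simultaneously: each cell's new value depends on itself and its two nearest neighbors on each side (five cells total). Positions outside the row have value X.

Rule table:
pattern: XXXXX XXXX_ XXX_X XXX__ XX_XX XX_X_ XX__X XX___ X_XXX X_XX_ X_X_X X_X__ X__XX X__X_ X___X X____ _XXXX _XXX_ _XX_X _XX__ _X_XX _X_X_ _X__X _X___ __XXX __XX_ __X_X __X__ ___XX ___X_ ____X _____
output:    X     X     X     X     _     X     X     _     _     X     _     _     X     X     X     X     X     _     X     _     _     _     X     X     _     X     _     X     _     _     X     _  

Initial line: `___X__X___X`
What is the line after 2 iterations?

_X_XXXXXX__
X___XXXXXXX

X___XXXXXXX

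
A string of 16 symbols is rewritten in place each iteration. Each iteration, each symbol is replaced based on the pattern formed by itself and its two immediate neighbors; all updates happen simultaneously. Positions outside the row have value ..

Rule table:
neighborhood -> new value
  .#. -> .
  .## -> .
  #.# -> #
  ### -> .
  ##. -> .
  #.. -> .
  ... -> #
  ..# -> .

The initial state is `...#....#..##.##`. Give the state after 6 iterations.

##...##......#..
...#....####...#
##...##......#..  (repeats iteration 1; period 2)
iteration 6: ...#....####...#

...#....####...#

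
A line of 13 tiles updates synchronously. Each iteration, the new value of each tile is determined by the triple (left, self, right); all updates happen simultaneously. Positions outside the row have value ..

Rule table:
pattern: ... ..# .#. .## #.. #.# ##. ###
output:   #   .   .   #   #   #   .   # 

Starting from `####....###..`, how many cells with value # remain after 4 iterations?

8

###.###.##.##
##.###.##.##.
#.###.##.##.#
.###.##.##.#.
count of #: 8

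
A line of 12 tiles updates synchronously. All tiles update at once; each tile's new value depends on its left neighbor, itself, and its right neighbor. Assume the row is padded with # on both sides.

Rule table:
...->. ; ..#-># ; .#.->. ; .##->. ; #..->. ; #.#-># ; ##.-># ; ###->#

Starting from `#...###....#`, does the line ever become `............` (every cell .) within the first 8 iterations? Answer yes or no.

#..#.##...#.
#.#.#.#..#.#
##.#.#..#.#.
###.#..#.#.#
####..#.#.#.
####.#.#.#.#
#####.#.#.#.
######.#.#.#
iteration 8 is ######.#.#.#, still not uniform .

no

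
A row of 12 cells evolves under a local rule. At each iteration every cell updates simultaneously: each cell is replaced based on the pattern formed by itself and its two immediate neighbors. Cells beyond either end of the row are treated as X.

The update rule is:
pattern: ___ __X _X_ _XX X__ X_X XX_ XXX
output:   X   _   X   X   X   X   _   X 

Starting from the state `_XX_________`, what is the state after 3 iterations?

iteration 1: XX_XXXXXXXX_
iteration 2: X_XXXXXXXX_X
iteration 3: _XXXXXXXX_XX

_XXXXXXXX_XX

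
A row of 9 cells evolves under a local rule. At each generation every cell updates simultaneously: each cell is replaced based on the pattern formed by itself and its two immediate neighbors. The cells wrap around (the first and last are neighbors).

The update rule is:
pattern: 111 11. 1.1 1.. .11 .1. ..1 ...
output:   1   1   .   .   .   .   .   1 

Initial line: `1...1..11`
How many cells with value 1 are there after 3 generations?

3

1.1.....1
1...111..
..1..11..
count of 1: 3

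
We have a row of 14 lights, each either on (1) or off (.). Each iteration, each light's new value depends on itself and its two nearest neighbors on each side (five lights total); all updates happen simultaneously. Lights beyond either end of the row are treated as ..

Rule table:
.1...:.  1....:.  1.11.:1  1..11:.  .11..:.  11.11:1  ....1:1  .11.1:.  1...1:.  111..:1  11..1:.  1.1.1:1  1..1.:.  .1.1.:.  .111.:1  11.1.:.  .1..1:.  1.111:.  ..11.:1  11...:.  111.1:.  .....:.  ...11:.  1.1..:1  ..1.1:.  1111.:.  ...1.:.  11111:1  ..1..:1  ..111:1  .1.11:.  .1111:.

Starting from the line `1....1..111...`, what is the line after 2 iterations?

iteration 1: 1..1.1..111...
iteration 2: 1....1..111...

1....1..111...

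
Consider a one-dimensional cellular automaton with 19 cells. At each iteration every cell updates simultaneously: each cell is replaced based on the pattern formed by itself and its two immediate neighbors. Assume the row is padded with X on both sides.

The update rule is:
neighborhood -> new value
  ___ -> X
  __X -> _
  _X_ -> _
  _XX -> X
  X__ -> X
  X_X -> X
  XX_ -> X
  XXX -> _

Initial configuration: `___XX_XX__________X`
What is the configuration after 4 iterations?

_XXX__________XX_X_

XX_XXXXXXXXXXXXXX_X
_XXX____________XXX
XX_XXXXXXXXXXXX_X__
_XXX__________XX_X_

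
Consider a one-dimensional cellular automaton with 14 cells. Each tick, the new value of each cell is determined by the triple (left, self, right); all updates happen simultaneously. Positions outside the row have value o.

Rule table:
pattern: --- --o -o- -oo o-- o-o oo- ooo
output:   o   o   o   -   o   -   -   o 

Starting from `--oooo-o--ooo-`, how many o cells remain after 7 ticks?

tick 1: oo-oo--ooo-o--
tick 2: o----oo-o--ooo
tick 3: -oooo---ooo-oo
tick 4: --oo-ooo-o---o
tick 5: oo----o--oooo-
tick 6: o-ooooooo-oo--
tick 7: ---ooooo----oo
count of o: 7

7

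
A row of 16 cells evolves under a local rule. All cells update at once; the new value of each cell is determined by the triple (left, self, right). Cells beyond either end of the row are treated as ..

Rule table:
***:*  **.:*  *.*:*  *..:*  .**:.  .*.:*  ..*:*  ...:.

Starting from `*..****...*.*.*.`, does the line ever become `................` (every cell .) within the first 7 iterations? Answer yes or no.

no

***.****.*******
.***.****.******
*.***.****.*****
**.***.****.****
.**.***.****.***
*.**.***.****.**
**.**.***.****.*
iteration 7 is **.**.***.****.*, still not uniform .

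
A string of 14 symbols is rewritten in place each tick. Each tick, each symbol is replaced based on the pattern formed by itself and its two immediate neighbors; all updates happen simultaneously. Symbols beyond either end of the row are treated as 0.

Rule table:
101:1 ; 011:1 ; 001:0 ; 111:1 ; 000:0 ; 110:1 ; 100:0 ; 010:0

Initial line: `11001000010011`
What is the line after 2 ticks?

11000000000011

11000000000011
11000000000011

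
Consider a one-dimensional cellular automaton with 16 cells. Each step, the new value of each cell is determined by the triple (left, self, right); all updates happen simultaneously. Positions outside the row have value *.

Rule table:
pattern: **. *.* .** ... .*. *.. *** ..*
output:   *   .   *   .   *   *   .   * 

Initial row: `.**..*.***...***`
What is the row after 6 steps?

step 1: .*****.*.**.**..
step 2: .*...*.*.**.****
step 3: .**.**.*.**.*...
step 4: .**.**.*.**.**.*
step 5: .**.**.*.**.**.*  (fixed point — unchanged through step 6)

.**.**.*.**.**.*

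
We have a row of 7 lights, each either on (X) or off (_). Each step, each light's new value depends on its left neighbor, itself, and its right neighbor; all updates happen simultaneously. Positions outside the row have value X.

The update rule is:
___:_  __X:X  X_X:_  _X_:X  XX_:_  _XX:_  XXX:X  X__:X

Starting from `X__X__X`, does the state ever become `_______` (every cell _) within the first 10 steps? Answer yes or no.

_XXXXX_
__XXX__
XX_X_XX
X__X__X  (repeats step 0; period 4)
step 10: __XXX__
step 10 is __XXX__, still not uniform _

no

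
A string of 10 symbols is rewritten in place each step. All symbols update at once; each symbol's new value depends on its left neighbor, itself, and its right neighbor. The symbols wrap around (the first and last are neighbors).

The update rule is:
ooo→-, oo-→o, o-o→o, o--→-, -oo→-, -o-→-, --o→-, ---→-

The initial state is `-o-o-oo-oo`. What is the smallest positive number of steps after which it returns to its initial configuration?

10

o-o-o-oo-o
oo-o-o-oo-
-oo-o-o-oo
o-oo-o-o-o
oo-oo-o-o-
-oo-oo-o-o
o-oo-oo-o-
-o-oo-oo-o
o-o-oo-oo-
-o-o-oo-oo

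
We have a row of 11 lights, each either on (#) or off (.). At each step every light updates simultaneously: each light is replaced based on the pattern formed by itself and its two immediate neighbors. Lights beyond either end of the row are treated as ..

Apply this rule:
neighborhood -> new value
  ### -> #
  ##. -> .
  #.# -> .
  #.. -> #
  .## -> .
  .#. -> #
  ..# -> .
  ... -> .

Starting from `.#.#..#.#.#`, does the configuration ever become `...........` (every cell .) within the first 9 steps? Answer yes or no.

no

.#.##.#.#.#
.#....#.#.#
.##...#.#.#
...#..#.#.#
...##.#.#.#
......#.#.#
......#.#.#  (fixed point — unchanged through step 9)
step 9 is ......#.#.#, still not uniform .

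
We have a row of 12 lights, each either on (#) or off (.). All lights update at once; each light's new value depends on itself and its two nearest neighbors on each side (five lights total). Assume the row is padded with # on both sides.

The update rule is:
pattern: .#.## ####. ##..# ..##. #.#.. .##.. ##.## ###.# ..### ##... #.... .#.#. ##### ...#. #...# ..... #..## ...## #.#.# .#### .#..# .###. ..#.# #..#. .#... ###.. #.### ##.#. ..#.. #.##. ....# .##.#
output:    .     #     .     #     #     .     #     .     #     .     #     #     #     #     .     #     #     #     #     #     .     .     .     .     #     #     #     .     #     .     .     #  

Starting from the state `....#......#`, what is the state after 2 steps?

.#.######.##
.#.#####.###

.#.#####.###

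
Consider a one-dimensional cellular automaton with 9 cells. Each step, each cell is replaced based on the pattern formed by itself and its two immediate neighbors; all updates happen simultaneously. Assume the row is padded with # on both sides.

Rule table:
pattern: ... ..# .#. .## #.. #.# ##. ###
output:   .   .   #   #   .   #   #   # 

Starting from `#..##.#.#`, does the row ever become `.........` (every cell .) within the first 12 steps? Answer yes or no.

#..######
#..######  (fixed point — unchanged through step 12)
step 12 is #..######, still not uniform .

no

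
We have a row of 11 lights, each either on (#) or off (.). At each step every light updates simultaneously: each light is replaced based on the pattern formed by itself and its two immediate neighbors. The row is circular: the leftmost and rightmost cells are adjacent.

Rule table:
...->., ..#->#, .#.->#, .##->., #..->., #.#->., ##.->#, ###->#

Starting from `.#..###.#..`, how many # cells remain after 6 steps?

5

step 1: ##.#.##.#..
step 2: .#.#..#.#.#
step 3: .#.#.##.#.#
step 4: .#.#..#.#.#  (repeats step 2; period 2)
step 6: .#.#..#.#.#
count of #: 5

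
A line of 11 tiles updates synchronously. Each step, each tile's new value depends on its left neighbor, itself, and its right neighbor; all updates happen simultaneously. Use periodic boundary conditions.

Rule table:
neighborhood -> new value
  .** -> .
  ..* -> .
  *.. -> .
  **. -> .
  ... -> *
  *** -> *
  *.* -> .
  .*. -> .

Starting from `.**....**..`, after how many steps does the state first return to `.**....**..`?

....**....*
.**....**..

2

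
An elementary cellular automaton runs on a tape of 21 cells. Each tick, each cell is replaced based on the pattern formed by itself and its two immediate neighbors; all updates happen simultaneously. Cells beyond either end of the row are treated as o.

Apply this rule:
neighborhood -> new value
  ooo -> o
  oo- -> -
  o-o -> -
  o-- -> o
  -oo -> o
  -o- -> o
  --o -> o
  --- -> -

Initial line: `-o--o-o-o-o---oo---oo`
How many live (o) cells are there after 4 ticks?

13

-oooo-o-o-oo-oo-o-ooo
-ooo--o-o-o--o--o-ooo
-oo-ooo-o-ooooooo-ooo
-o--oo--o-oooooo--ooo
count of o: 13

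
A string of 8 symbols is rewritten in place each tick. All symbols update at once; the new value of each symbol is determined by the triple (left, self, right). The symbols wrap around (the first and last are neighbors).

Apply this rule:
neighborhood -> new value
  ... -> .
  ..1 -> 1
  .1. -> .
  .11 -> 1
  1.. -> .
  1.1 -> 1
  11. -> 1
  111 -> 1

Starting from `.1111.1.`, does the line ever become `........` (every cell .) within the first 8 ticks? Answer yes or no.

no

tick 1: 111111..
tick 2: 111111.1
tick 3: 11111111
tick 4: 11111111  (fixed point — unchanged through tick 8)
tick 8 is 11111111, still not uniform .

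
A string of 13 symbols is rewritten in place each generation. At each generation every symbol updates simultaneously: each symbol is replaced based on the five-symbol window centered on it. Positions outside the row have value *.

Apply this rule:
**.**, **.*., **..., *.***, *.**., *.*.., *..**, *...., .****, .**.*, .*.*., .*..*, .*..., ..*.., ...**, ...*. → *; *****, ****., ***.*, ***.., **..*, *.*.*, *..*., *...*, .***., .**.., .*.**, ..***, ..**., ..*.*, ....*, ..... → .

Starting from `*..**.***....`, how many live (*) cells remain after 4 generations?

8

..*.***..**.*
....*...*.***
**.***.*..**.
..**..****.**
count of *: 8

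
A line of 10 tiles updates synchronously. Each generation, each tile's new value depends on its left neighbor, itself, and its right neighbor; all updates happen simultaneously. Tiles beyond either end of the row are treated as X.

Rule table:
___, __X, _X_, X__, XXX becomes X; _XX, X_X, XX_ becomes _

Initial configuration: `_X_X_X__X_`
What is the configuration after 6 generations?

generation 1: _X_X_XXXX_
generation 2: _X_X__XX__
generation 3: _X_XXX__XX
generation 4: _X__X_XX_X
generation 5: _XXXX_____
generation 6: __XX_XXXXX

__XX_XXXXX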